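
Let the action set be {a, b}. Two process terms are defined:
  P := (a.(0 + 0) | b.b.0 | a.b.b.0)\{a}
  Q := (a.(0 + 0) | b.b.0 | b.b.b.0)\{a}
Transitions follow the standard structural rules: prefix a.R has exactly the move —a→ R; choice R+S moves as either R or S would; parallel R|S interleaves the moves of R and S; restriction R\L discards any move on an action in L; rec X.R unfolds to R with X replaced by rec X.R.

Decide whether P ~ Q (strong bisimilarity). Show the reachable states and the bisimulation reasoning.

P ≁ Q

Reachable graph of P (3 states):
  m0 = (a.(0 + 0) | b.b.0 | a.b.b.0)\{a} :: —b→ m1
  m1 = (a.(0 + 0) | b.0 | a.b.b.0)\{a} :: —b→ m2
  m2 = (a.(0 + 0) | 0 | a.b.b.0)\{a} :: deadlocked
Reachable graph of Q (12 states):
  n0 = (a.(0 + 0) | b.b.0 | b.b.b.0)\{a} :: —b→ n1, —b→ n2
  n1 = (a.(0 + 0) | b.0 | b.b.b.0)\{a} :: —b→ n3, —b→ n4
  n2 = (a.(0 + 0) | b.b.0 | b.b.0)\{a} :: —b→ n4, —b→ n5
  n3 = (a.(0 + 0) | 0 | b.b.b.0)\{a} :: —b→ n6
  n4 = (a.(0 + 0) | b.0 | b.b.0)\{a} :: —b→ n6, —b→ n7
  n5 = (a.(0 + 0) | b.b.0 | b.0)\{a} :: —b→ n7, —b→ n8
  n6 = (a.(0 + 0) | 0 | b.b.0)\{a} :: —b→ n9
  n7 = (a.(0 + 0) | b.0 | b.0)\{a} :: —b→ n10, —b→ n9
  n8 = (a.(0 + 0) | b.b.0 | 0)\{a} :: —b→ n10
  n9 = (a.(0 + 0) | 0 | b.0)\{a} :: —b→ n11
  n10 = (a.(0 + 0) | b.0 | 0)\{a} :: —b→ n11
  n11 = (a.(0 + 0) | 0 | 0)\{a} :: deadlocked
Coarsest stable partition (strong bisimilarity classes):
  B0 = {m0, n6, n7, n8}
  B1 = {m1, n10, n9}
  B2 = {m2, n11}
  B3 = {n0}
  B4 = {n1, n2}
  B5 = {n3, n4, n5}
m0 ∈ B0, n0 ∈ B3 → different blocks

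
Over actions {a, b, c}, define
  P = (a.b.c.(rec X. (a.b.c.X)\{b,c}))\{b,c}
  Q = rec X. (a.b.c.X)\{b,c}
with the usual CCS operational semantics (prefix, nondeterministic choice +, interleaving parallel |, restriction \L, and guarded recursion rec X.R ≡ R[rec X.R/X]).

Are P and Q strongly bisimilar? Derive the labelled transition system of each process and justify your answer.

P's transition system — 2 states:
  m0 = (a.b.c.(rec X. (a.b.c.X)\{b,c}))\{b,c} → =a=> m1
  m1 = (b.c.(rec X. (a.b.c.X)\{b,c}))\{b,c} → ·
Q's transition system — 2 states:
  n0 = rec X. (a.b.c.X)\{b,c} → =a=> n1
  n1 = (b.c.(rec X. (a.b.c.X)\{b,c}))\{b,c} → ·
Partition-refinement fixed point:
  B0 = {m0, n0}
  B1 = {m1, n1}
m0 ∈ B0, n0 ∈ B0 → same block

P ~ Q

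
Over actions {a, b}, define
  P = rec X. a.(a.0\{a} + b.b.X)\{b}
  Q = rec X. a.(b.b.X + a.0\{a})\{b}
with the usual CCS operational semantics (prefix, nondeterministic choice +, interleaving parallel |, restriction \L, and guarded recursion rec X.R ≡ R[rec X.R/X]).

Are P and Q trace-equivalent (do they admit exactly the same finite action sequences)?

traces(P) = traces(Q)

LTS(P): 3 reachable states
  s0 = rec X. a.(a.0\{a} + b.b.X)\{b} ⊢ -a-> s1
  s1 = (a.0\{a} + b.b.(rec X. a.(a.0\{a} + b.b.X)\{b}))\{b} ⊢ -a-> s2
  s2 = 0\{a}\{b} ⊢ (no moves)
LTS(Q): 3 reachable states
  t0 = rec X. a.(b.b.X + a.0\{a})\{b} ⊢ -a-> t1
  t1 = (b.b.(rec X. a.(b.b.X + a.0\{a})\{b}) + a.0\{a})\{b} ⊢ -a-> t2
  t2 = 0\{a}\{b} ⊢ (no moves)
Partition-refinement fixed point:
  B0 = {s0, t0}
  B1 = {s1, t1}
  B2 = {s2, t2}
s0 ∈ B0, t0 ∈ B0 → same block
Bisimilar ⇒ trace-equivalent.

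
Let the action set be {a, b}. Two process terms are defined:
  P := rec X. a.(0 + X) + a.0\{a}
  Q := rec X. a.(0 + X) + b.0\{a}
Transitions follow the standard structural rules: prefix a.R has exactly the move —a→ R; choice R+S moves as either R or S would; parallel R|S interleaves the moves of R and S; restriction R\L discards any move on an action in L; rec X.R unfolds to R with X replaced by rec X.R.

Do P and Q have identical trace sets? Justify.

LTS(P): 3 reachable states
  p0 = rec X. a.(0 + X) + a.0\{a} → —a→ p1, —a→ p2
  p1 = 0 + (rec X. a.(0 + X) + a.0\{a}) → —a→ p1, —a→ p2
  p2 = 0\{a} → (no moves)
LTS(Q): 3 reachable states
  q0 = rec X. a.(0 + X) + b.0\{a} → —a→ q1, —b→ q2
  q1 = 0 + (rec X. a.(0 + X) + b.0\{a}) → —a→ q1, —b→ q2
  q2 = 0\{a} → (no moves)
Trace ⟨b⟩ through Q, begin at {q0}:
  after b @ step 1: {q2}
  Q completes σ.
Trace ⟨b⟩ through P, begin at {p0}:
  after b @ step 1: ∅  — P cannot continue

trace-distinct — witness ⟨b⟩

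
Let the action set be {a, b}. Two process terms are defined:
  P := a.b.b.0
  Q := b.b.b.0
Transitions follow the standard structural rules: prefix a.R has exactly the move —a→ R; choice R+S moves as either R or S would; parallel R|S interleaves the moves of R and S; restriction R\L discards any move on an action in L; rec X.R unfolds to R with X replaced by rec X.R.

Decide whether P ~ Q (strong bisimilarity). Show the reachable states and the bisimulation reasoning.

NO

Reachable graph of P (4 states):
  s0 = a.b.b.0 has moves -a-> s1
  s1 = b.b.0 has moves -b-> s2
  s2 = b.0 has moves -b-> s3
  s3 = 0 has moves (no moves)
Reachable graph of Q (4 states):
  t0 = b.b.b.0 has moves -b-> t1
  t1 = b.b.0 has moves -b-> t2
  t2 = b.0 has moves -b-> t3
  t3 = 0 has moves (no moves)
Coarsest stable partition (strong bisimilarity classes):
  B0 = {s0}
  B1 = {s1, t1}
  B2 = {s2, t2}
  B3 = {s3, t3}
  B4 = {t0}
s0 ∈ B0, t0 ∈ B4 → different blocks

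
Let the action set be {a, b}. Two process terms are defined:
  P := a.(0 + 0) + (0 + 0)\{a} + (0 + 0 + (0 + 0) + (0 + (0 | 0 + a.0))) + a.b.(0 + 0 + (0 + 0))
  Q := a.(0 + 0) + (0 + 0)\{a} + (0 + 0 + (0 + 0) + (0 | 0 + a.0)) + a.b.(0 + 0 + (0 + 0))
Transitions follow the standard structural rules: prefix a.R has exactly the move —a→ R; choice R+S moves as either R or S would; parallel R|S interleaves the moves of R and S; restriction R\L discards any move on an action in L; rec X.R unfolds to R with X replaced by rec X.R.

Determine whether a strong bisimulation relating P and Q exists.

Reachable graph of P (5 states):
  p0 = a.(0 + 0) + (0 + 0)\{a} + (0 + 0 + (0 + 0) + (0 + (0 | 0 + a.0))) + a.b.(0 + 0 + (0 + 0)) :: —a→ p1, —a→ p2, —a→ p3
  p1 = 0 :: ·
  p2 = 0 + 0 :: ·
  p3 = b.(0 + 0 + (0 + 0)) :: —b→ p4
  p4 = 0 + 0 + (0 + 0) :: ·
Reachable graph of Q (5 states):
  q0 = a.(0 + 0) + (0 + 0)\{a} + (0 + 0 + (0 + 0) + (0 | 0 + a.0)) + a.b.(0 + 0 + (0 + 0)) :: —a→ q1, —a→ q2, —a→ q3
  q1 = 0 :: ·
  q2 = 0 + 0 :: ·
  q3 = b.(0 + 0 + (0 + 0)) :: —b→ q4
  q4 = 0 + 0 + (0 + 0) :: ·
Coarsest stable partition (strong bisimilarity classes):
  B0 = {p0, q0}
  B1 = {p1, p2, p4, q1, q2, q4}
  B2 = {p3, q3}
p0 ∈ B0, q0 ∈ B0 → same block

bisimilar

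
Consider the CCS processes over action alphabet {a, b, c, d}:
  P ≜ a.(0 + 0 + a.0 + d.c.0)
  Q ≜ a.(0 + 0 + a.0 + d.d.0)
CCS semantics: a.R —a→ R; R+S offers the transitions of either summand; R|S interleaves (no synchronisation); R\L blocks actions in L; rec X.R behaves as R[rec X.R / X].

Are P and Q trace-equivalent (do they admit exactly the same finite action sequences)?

traces(P) ≠ traces(Q) — witness ⟨adc⟩

P's transition system — 4 states:
  u0 = a.(0 + 0 + a.0 + d.c.0) | ··a··> u1
  u1 = 0 + 0 + a.0 + d.c.0 | ··a··> u2, ··d··> u3
  u2 = 0 | (no moves)
  u3 = c.0 | ··c··> u2
Q's transition system — 4 states:
  v0 = a.(0 + 0 + a.0 + d.d.0) | ··a··> v1
  v1 = 0 + 0 + a.0 + d.d.0 | ··a··> v2, ··d··> v3
  v2 = 0 | (no moves)
  v3 = d.0 | ··d··> v2
Executing adc from P (initial set {u0}):
  after a @ step 1: {u1}
  after d @ step 2: {u3}
  after c @ step 3: {u2}
  ✓ P
Executing adc from Q (initial set {v0}):
  after a @ step 1: {v1}
  after d @ step 2: {v3}
  after c @ step 3: no successor for Q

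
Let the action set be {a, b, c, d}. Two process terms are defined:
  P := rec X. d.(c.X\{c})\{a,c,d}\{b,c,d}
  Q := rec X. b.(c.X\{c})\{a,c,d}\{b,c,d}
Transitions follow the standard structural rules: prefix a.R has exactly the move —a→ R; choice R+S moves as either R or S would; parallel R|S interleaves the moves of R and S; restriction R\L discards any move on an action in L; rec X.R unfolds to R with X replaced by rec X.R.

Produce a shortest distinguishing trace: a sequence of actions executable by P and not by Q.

d

P's transition system — 2 states:
  p0 = rec X. d.(c.X\{c})\{a,c,d}\{b,c,d} | =d=> p1
  p1 = (c.(rec X. d.(c.X\{c})\{a,c,d}\{b,c,d})\{c})\{a,c,d}\{b,c,d} | (no moves)
Q's transition system — 2 states:
  q0 = rec X. b.(c.X\{c})\{a,c,d}\{b,c,d} | =b=> q1
  q1 = (c.(rec X. b.(c.X\{c})\{a,c,d}\{b,c,d})\{c})\{a,c,d}\{b,c,d} | (no moves)
Trace ⟨d⟩ through P, begin at {p0}:
  after d @ step 1: {p1}
  P completes σ.
Trace ⟨d⟩ through Q, begin at {q0}:
  after d @ step 1: ∅  — Q cannot continue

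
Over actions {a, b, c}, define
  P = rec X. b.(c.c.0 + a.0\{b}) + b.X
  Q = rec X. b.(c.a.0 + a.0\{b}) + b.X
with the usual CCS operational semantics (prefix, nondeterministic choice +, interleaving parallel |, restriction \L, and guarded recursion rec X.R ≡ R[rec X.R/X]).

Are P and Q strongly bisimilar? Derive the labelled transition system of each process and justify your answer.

not bisimilar

LTS(P): 5 reachable states
  s0 = rec X. b.(c.c.0 + a.0\{b}) + b.X has moves --b--▸ s0, --b--▸ s1
  s1 = c.c.0 + a.0\{b} has moves --a--▸ s2, --c--▸ s3
  s2 = 0\{b} has moves ·
  s3 = c.0 has moves --c--▸ s4
  s4 = 0 has moves ·
LTS(Q): 5 reachable states
  t0 = rec X. b.(c.a.0 + a.0\{b}) + b.X has moves --b--▸ t0, --b--▸ t1
  t1 = c.a.0 + a.0\{b} has moves --a--▸ t2, --c--▸ t3
  t2 = 0\{b} has moves ·
  t3 = a.0 has moves --a--▸ t4
  t4 = 0 has moves ·
Bisimilarity quotient blocks:
  B0 = {s0}
  B1 = {s1}
  B2 = {s3}
  B3 = {s2, s4, t2, t4}
  B4 = {t0}
  B5 = {t1}
  B6 = {t3}
s0 ∈ B0, t0 ∈ B4 → different blocks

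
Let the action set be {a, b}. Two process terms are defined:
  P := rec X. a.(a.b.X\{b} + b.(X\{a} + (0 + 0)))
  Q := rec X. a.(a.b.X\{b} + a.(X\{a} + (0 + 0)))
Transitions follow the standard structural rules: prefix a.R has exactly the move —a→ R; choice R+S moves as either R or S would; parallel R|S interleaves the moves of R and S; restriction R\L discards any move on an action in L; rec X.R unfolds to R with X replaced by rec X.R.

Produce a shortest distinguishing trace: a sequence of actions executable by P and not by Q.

P's transition system — 7 states:
  s0 = rec X. a.(a.b.X\{b} + b.(X\{a} + (0 + 0))) :: —a→ s1
  s1 = a.b.(rec X. a.(a.b.X\{b} + b.(X\{a} + (0 + 0))))\{b} + b.((rec X. a.(a.b.X\{b} + b.(X\{a} + (0 + 0))))\{a} + (0 + 0)) :: —a→ s2, —b→ s3
  s2 = b.(rec X. a.(a.b.X\{b} + b.(X\{a} + (0 + 0))))\{b} :: —b→ s4
  s3 = (rec X. a.(a.b.X\{b} + b.(X\{a} + (0 + 0))))\{a} + (0 + 0) :: (no moves)
  s4 = (rec X. a.(a.b.X\{b} + b.(X\{a} + (0 + 0))))\{b} :: —a→ s5
  s5 = (a.b.(rec X. a.(a.b.X\{b} + b.(X\{a} + (0 + 0))))\{b} + b.((rec X. a.(a.b.X\{b} + b.(X\{a} + (0 + 0))))\{a} + (0 + 0)))\{b} :: —a→ s6
  s6 = (b.(rec X. a.(a.b.X\{b} + b.(X\{a} + (0 + 0))))\{b})\{b} :: (no moves)
Q's transition system — 8 states:
  t0 = rec X. a.(a.b.X\{b} + a.(X\{a} + (0 + 0))) :: —a→ t1
  t1 = a.b.(rec X. a.(a.b.X\{b} + a.(X\{a} + (0 + 0))))\{b} + a.((rec X. a.(a.b.X\{b} + a.(X\{a} + (0 + 0))))\{a} + (0 + 0)) :: —a→ t2, —a→ t3
  t2 = (rec X. a.(a.b.X\{b} + a.(X\{a} + (0 + 0))))\{a} + (0 + 0) :: (no moves)
  t3 = b.(rec X. a.(a.b.X\{b} + a.(X\{a} + (0 + 0))))\{b} :: —b→ t4
  t4 = (rec X. a.(a.b.X\{b} + a.(X\{a} + (0 + 0))))\{b} :: —a→ t5
  t5 = (a.b.(rec X. a.(a.b.X\{b} + a.(X\{a} + (0 + 0))))\{b} + a.((rec X. a.(a.b.X\{b} + a.(X\{a} + (0 + 0))))\{a} + (0 + 0)))\{b} :: —a→ t6, —a→ t7
  t6 = ((rec X. a.(a.b.X\{b} + a.(X\{a} + (0 + 0))))\{a} + (0 + 0))\{b} :: (no moves)
  t7 = (b.(rec X. a.(a.b.X\{b} + a.(X\{a} + (0 + 0))))\{b})\{b} :: (no moves)
Executing ab from P (initial set {s0}):
  [1] a ⇒ {s1}
  [2] b ⇒ {s3}
  P completes σ.
Executing ab from Q (initial set {t0}):
  [1] a ⇒ {t1}
  [2] b ⇒ no successor for Q

ab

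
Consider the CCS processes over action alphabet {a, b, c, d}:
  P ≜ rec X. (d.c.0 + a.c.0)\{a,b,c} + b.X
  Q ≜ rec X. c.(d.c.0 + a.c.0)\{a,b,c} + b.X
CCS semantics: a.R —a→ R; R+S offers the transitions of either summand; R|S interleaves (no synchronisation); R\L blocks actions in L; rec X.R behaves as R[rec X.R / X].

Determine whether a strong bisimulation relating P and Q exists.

not bisimilar

LTS(P): 2 reachable states
  u0 = rec X. (d.c.0 + a.c.0)\{a,b,c} + b.X → --b--▸ u0, --d--▸ u1
  u1 = (c.0)\{a,b,c} → deadlocked
LTS(Q): 3 reachable states
  v0 = rec X. c.(d.c.0 + a.c.0)\{a,b,c} + b.X → --b--▸ v0, --c--▸ v1
  v1 = (d.c.0 + a.c.0)\{a,b,c} → --d--▸ v2
  v2 = (c.0)\{a,b,c} → deadlocked
Bisimilarity quotient blocks:
  B0 = {u0}
  B1 = {u1, v2}
  B2 = {v0}
  B3 = {v1}
u0 ∈ B0, v0 ∈ B2 → different blocks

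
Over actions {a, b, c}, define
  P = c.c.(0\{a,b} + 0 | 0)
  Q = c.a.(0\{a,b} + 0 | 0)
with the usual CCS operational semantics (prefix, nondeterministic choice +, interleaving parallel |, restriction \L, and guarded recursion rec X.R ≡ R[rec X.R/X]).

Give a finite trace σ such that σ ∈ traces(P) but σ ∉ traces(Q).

LTS(P): 3 reachable states
  p0 = c.c.(0\{a,b} + 0 | 0) has moves —c→ p1
  p1 = c.(0\{a,b} + 0 | 0) has moves —c→ p2
  p2 = 0\{a,b} + 0 | 0 has moves stopped
LTS(Q): 3 reachable states
  q0 = c.a.(0\{a,b} + 0 | 0) has moves —c→ q1
  q1 = a.(0\{a,b} + 0 | 0) has moves —a→ q2
  q2 = 0\{a,b} + 0 | 0 has moves stopped
Executing cc from P (initial set {p0}):
  after c @ step 1: {p1}
  after c @ step 2: {p2}
  P completes σ.
Executing cc from Q (initial set {q0}):
  after c @ step 1: {q1}
  after c @ step 2: ∅ (Q stuck)

cc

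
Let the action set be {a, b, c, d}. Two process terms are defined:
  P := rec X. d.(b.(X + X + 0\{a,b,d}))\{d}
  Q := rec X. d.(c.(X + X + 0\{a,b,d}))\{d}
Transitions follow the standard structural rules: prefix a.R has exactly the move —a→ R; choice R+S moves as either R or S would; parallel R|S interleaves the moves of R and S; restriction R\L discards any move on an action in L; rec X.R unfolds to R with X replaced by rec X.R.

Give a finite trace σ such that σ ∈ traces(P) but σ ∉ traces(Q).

db

Reachable graph of P (3 states):
  s0 = rec X. d.(b.(X + X + 0\{a,b,d}))\{d} → —d→ s1
  s1 = (b.((rec X. d.(b.(X + X + 0\{a,b,d}))\{d}) + (rec X. d.(b.(X + X + 0\{a,b,d}))\{d}) + 0\{a,b,d}))\{d} → —b→ s2
  s2 = ((rec X. d.(b.(X + X + 0\{a,b,d}))\{d}) + (rec X. d.(b.(X + X + 0\{a,b,d}))\{d}) + 0\{a,b,d})\{d} → (no moves)
Reachable graph of Q (3 states):
  t0 = rec X. d.(c.(X + X + 0\{a,b,d}))\{d} → —d→ t1
  t1 = (c.((rec X. d.(c.(X + X + 0\{a,b,d}))\{d}) + (rec X. d.(c.(X + X + 0\{a,b,d}))\{d}) + 0\{a,b,d}))\{d} → —c→ t2
  t2 = ((rec X. d.(c.(X + X + 0\{a,b,d}))\{d}) + (rec X. d.(c.(X + X + 0\{a,b,d}))\{d}) + 0\{a,b,d})\{d} → (no moves)
Trace ⟨db⟩ through P, begin at {s0}:
  [1] d ⇒ {s1}
  [2] b ⇒ {s2}
  — P admits the full trace.
Trace ⟨db⟩ through Q, begin at {t0}:
  [1] d ⇒ {t1}
  [2] b ⇒ ∅  — Q cannot continue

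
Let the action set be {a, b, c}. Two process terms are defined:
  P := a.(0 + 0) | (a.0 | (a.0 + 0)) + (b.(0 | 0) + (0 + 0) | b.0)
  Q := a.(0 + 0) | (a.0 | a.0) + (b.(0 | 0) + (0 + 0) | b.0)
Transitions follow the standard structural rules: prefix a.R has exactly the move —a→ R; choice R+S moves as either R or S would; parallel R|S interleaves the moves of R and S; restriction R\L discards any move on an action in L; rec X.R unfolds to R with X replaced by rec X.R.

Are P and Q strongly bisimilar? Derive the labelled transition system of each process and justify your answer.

P's transition system — 10 states:
  m0 = a.(0 + 0) | (a.0 | (a.0 + 0)) + (b.(0 | 0) + (0 + 0) | b.0) → -a-> m1, -a-> m2, -a-> m3, -b-> m4, -b-> m5
  m1 = (0 + 0) | (a.0 | (a.0 + 0)) → -a-> m6, -a-> m7
  m2 = a.(0 + 0) | (0 | (a.0 + 0)) → -a-> m6, -a-> m8
  m3 = a.(0 + 0) | (a.0 | 0) → -a-> m7, -a-> m8
  m4 = (0 + 0) | 0 → ∅
  m5 = 0 | 0 → ∅
  m6 = (0 + 0) | (0 | (a.0 + 0)) → -a-> m9
  m7 = (0 + 0) | (a.0 | 0) → -a-> m9
  m8 = a.(0 + 0) | (0 | 0) → -a-> m9
  m9 = (0 + 0) | (0 | 0) → ∅
Q's transition system — 10 states:
  n0 = a.(0 + 0) | (a.0 | a.0) + (b.(0 | 0) + (0 + 0) | b.0) → -a-> n1, -a-> n2, -a-> n3, -b-> n4, -b-> n5
  n1 = (0 + 0) | (a.0 | a.0) → -a-> n6, -a-> n7
  n2 = a.(0 + 0) | (0 | a.0) → -a-> n6, -a-> n8
  n3 = a.(0 + 0) | (a.0 | 0) → -a-> n7, -a-> n8
  n4 = (0 + 0) | 0 → ∅
  n5 = 0 | 0 → ∅
  n6 = (0 + 0) | (0 | a.0) → -a-> n9
  n7 = (0 + 0) | (a.0 | 0) → -a-> n9
  n8 = a.(0 + 0) | (0 | 0) → -a-> n9
  n9 = (0 + 0) | (0 | 0) → ∅
Bisimilarity quotient blocks:
  B0 = {m0, n0}
  B1 = {m1, m2, m3, n1, n2, n3}
  B2 = {m6, m7, m8, n6, n7, n8}
  B3 = {m4, m5, m9, n4, n5, n9}
m0 ∈ B0, n0 ∈ B0 → same block

P ~ Q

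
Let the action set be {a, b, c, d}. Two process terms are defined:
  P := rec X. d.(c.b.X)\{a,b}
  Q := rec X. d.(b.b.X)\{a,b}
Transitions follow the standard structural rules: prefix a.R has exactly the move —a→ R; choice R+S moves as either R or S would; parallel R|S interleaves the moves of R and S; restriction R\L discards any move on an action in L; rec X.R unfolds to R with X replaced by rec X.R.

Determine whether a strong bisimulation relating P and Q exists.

Reachable graph of P (3 states):
  u0 = rec X. d.(c.b.X)\{a,b} ⊢ --d--▸ u1
  u1 = (c.b.(rec X. d.(c.b.X)\{a,b}))\{a,b} ⊢ --c--▸ u2
  u2 = (b.(rec X. d.(c.b.X)\{a,b}))\{a,b} ⊢ (no moves)
Reachable graph of Q (2 states):
  v0 = rec X. d.(b.b.X)\{a,b} ⊢ --d--▸ v1
  v1 = (b.b.(rec X. d.(b.b.X)\{a,b}))\{a,b} ⊢ (no moves)
Coarsest stable partition (strong bisimilarity classes):
  B0 = {u0}
  B1 = {u1}
  B2 = {u2, v1}
  B3 = {v0}
u0 ∈ B0, v0 ∈ B3 → different blocks

P ≁ Q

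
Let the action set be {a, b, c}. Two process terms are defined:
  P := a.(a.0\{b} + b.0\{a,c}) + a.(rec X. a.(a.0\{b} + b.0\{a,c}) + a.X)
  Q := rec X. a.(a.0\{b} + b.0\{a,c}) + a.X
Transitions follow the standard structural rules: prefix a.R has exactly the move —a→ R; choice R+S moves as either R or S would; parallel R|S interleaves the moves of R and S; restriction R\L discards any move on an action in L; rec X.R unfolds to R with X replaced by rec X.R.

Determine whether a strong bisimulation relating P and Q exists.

P's transition system — 5 states:
  s0 = a.(a.0\{b} + b.0\{a,c}) + a.(rec X. a.(a.0\{b} + b.0\{a,c}) + a.X) → —a→ s1, —a→ s2
  s1 = a.0\{b} + b.0\{a,c} → —a→ s3, —b→ s4
  s2 = rec X. a.(a.0\{b} + b.0\{a,c}) + a.X → —a→ s1, —a→ s2
  s3 = 0\{b} → stopped
  s4 = 0\{a,c} → stopped
Q's transition system — 4 states:
  t0 = rec X. a.(a.0\{b} + b.0\{a,c}) + a.X → —a→ t0, —a→ t1
  t1 = a.0\{b} + b.0\{a,c} → —a→ t2, —b→ t3
  t2 = 0\{b} → stopped
  t3 = 0\{a,c} → stopped
Bisimilarity quotient blocks:
  B0 = {s0, s2, t0}
  B1 = {s1, t1}
  B2 = {s3, s4, t2, t3}
s0 ∈ B0, t0 ∈ B0 → same block

P ~ Q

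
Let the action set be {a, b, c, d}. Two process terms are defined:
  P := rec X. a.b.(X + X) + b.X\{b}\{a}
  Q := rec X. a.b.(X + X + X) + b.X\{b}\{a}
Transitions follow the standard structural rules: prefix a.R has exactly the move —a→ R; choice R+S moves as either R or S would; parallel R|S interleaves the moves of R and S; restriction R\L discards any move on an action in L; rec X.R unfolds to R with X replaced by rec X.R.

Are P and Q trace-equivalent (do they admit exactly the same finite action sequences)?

YES

Reachable graph of P (4 states):
  u0 = rec X. a.b.(X + X) + b.X\{b}\{a} → ··a··> u1, ··b··> u2
  u1 = b.((rec X. a.b.(X + X) + b.X\{b}\{a}) + (rec X. a.b.(X + X) + b.X\{b}\{a})) → ··b··> u3
  u2 = (rec X. a.b.(X + X) + b.X\{b}\{a})\{b}\{a} → (no moves)
  u3 = (rec X. a.b.(X + X) + b.X\{b}\{a}) + (rec X. a.b.(X + X) + b.X\{b}\{a}) → ··a··> u1, ··b··> u2
Reachable graph of Q (4 states):
  v0 = rec X. a.b.(X + X + X) + b.X\{b}\{a} → ··a··> v1, ··b··> v2
  v1 = b.((rec X. a.b.(X + X + X) + b.X\{b}\{a}) + (rec X. a.b.(X + X + X) + b.X\{b}\{a}) + (rec X. a.b.(X + X + X) + b.X\{b}\{a})) → ··b··> v3
  v2 = (rec X. a.b.(X + X + X) + b.X\{b}\{a})\{b}\{a} → (no moves)
  v3 = (rec X. a.b.(X + X + X) + b.X\{b}\{a}) + (rec X. a.b.(X + X + X) + b.X\{b}\{a}) + (rec X. a.b.(X + X + X) + b.X\{b}\{a}) → ··a··> v1, ··b··> v2
Partition-refinement fixed point:
  B0 = {u0, u3, v0, v3}
  B1 = {u2, v2}
  B2 = {u1, v1}
u0 ∈ B0, v0 ∈ B0 → same block
Bisimilar ⇒ trace-equivalent.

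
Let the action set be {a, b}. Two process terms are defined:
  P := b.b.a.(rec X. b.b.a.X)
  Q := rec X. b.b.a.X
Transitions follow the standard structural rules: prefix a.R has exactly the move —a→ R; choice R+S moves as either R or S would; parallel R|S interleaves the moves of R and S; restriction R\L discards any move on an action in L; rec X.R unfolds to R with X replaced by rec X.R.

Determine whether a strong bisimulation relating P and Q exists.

LTS(P): 4 reachable states
  p0 = b.b.a.(rec X. b.b.a.X) | --b--▸ p1
  p1 = b.a.(rec X. b.b.a.X) | --b--▸ p2
  p2 = a.(rec X. b.b.a.X) | --a--▸ p3
  p3 = rec X. b.b.a.X | --b--▸ p1
LTS(Q): 3 reachable states
  q0 = rec X. b.b.a.X | --b--▸ q1
  q1 = b.a.(rec X. b.b.a.X) | --b--▸ q2
  q2 = a.(rec X. b.b.a.X) | --a--▸ q0
Bisimilarity quotient blocks:
  B0 = {p0, p3, q0}
  B1 = {p1, q1}
  B2 = {p2, q2}
p0 ∈ B0, q0 ∈ B0 → same block

P ~ Q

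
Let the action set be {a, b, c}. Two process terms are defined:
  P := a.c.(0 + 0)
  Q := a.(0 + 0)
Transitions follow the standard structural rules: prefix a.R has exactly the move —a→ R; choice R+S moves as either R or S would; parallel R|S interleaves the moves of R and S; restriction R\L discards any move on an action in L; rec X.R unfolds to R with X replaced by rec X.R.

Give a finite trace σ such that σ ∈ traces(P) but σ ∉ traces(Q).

P's transition system — 3 states:
  s0 = a.c.(0 + 0) :: —a→ s1
  s1 = c.(0 + 0) :: —c→ s2
  s2 = 0 + 0 :: deadlocked
Q's transition system — 2 states:
  t0 = a.(0 + 0) :: —a→ t1
  t1 = 0 + 0 :: deadlocked
Executing ac from P (initial set {s0}):
  step 1 (a): {s1}
  step 2 (c): {s2}
  P completes σ.
Executing ac from Q (initial set {t0}):
  step 1 (a): {t1}
  step 2 (c): no successor for Q

ac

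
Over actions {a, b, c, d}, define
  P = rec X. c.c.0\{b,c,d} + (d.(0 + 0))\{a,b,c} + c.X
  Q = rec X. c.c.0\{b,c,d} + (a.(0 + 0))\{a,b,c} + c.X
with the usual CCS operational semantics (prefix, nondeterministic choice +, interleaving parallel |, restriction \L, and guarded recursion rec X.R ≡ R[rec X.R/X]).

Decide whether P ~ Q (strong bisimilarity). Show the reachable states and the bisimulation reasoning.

Reachable graph of P (4 states):
  p0 = rec X. c.c.0\{b,c,d} + (d.(0 + 0))\{a,b,c} + c.X ⊢ -c-> p0, -c-> p1, -d-> p2
  p1 = c.0\{b,c,d} ⊢ -c-> p3
  p2 = (0 + 0)\{a,b,c} ⊢ ·
  p3 = 0\{b,c,d} ⊢ ·
Reachable graph of Q (3 states):
  q0 = rec X. c.c.0\{b,c,d} + (a.(0 + 0))\{a,b,c} + c.X ⊢ -c-> q0, -c-> q1
  q1 = c.0\{b,c,d} ⊢ -c-> q2
  q2 = 0\{b,c,d} ⊢ ·
Coarsest stable partition (strong bisimilarity classes):
  B0 = {p0}
  B1 = {p1, q1}
  B2 = {p2, p3, q2}
  B3 = {q0}
p0 ∈ B0, q0 ∈ B3 → different blocks

P ≁ Q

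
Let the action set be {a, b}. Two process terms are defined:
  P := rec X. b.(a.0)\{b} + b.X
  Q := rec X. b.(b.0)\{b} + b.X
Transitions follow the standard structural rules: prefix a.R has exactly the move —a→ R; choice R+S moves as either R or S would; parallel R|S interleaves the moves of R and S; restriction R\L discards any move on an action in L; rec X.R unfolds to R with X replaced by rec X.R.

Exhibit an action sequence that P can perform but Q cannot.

ba

P's transition system — 3 states:
  p0 = rec X. b.(a.0)\{b} + b.X ⊢ =b=> p0, =b=> p1
  p1 = (a.0)\{b} ⊢ =a=> p2
  p2 = 0\{b} ⊢ (no moves)
Q's transition system — 2 states:
  q0 = rec X. b.(b.0)\{b} + b.X ⊢ =b=> q0, =b=> q1
  q1 = (b.0)\{b} ⊢ (no moves)
Run σ = ⟨ba⟩ on P: start {p0}
  step 1 (b): {p0, p1}
  step 2 (a): {p2}
  P completes σ.
Run σ = ⟨ba⟩ on Q: start {q0}
  step 1 (b): {q0, q1}
  step 2 (a): no successor for Q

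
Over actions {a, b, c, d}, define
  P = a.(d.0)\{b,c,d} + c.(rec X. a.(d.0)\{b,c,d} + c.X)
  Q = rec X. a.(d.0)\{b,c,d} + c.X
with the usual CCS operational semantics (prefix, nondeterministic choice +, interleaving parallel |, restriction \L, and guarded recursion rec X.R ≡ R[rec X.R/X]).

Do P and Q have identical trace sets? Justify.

P's transition system — 3 states:
  p0 = a.(d.0)\{b,c,d} + c.(rec X. a.(d.0)\{b,c,d} + c.X) → —a→ p1, —c→ p2
  p1 = (d.0)\{b,c,d} → ∅
  p2 = rec X. a.(d.0)\{b,c,d} + c.X → —a→ p1, —c→ p2
Q's transition system — 2 states:
  q0 = rec X. a.(d.0)\{b,c,d} + c.X → —a→ q1, —c→ q0
  q1 = (d.0)\{b,c,d} → ∅
Partition-refinement fixed point:
  B0 = {p0, p2, q0}
  B1 = {p1, q1}
p0 ∈ B0, q0 ∈ B0 → same block
Bisimilar ⇒ trace-equivalent.

trace-equivalent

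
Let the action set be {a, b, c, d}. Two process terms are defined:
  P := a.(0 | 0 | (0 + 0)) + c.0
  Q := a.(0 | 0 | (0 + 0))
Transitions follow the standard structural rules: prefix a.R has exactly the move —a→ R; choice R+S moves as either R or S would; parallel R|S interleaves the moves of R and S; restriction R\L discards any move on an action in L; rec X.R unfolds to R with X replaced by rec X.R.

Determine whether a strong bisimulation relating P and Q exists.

Reachable graph of P (3 states):
  p0 = a.(0 | 0 | (0 + 0)) + c.0 has moves ··a··> p1, ··c··> p2
  p1 = 0 | 0 | (0 + 0) has moves ∅
  p2 = 0 has moves ∅
Reachable graph of Q (2 states):
  q0 = a.(0 | 0 | (0 + 0)) has moves ··a··> q1
  q1 = 0 | 0 | (0 + 0) has moves ∅
Partition-refinement fixed point:
  B0 = {p0}
  B1 = {p1, p2, q1}
  B2 = {q0}
p0 ∈ B0, q0 ∈ B2 → different blocks

P ≁ Q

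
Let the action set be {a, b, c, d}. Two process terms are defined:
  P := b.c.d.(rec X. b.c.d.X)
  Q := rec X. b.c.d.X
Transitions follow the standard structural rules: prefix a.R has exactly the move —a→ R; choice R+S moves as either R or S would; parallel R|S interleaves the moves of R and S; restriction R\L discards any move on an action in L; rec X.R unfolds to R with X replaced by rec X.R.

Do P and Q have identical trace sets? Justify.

traces(P) = traces(Q)

Reachable graph of P (4 states):
  u0 = b.c.d.(rec X. b.c.d.X) → ··b··> u1
  u1 = c.d.(rec X. b.c.d.X) → ··c··> u2
  u2 = d.(rec X. b.c.d.X) → ··d··> u3
  u3 = rec X. b.c.d.X → ··b··> u1
Reachable graph of Q (3 states):
  v0 = rec X. b.c.d.X → ··b··> v1
  v1 = c.d.(rec X. b.c.d.X) → ··c··> v2
  v2 = d.(rec X. b.c.d.X) → ··d··> v0
Bisimilarity quotient blocks:
  B0 = {u0, u3, v0}
  B1 = {u1, v1}
  B2 = {u2, v2}
u0 ∈ B0, v0 ∈ B0 → same block
Bisimilar ⇒ trace-equivalent.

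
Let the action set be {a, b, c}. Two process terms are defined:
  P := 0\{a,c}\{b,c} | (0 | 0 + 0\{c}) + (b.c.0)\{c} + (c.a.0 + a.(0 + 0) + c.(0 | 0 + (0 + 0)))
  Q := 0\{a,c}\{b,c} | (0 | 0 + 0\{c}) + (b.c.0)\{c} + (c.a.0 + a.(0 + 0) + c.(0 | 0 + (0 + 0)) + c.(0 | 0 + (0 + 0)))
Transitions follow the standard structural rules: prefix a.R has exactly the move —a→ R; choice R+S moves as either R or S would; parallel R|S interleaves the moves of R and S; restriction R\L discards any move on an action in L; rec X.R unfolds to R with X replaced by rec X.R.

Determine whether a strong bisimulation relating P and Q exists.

LTS(P): 6 reachable states
  p0 = 0\{a,c}\{b,c} | (0 | 0 + 0\{c}) + (b.c.0)\{c} + (c.a.0 + a.(0 + 0) + c.(0 | 0 + (0 + 0))) → =a=> p1, =b=> p2, =c=> p3, =c=> p4
  p1 = 0 + 0 → deadlocked
  p2 = (c.0)\{c} → deadlocked
  p3 = 0 | 0 + (0 + 0) → deadlocked
  p4 = a.0 → =a=> p5
  p5 = 0 → deadlocked
LTS(Q): 6 reachable states
  q0 = 0\{a,c}\{b,c} | (0 | 0 + 0\{c}) + (b.c.0)\{c} + (c.a.0 + a.(0 + 0) + c.(0 | 0 + (0 + 0)) + c.(0 | 0 + (0 + 0))) → =a=> q1, =b=> q2, =c=> q3, =c=> q4
  q1 = 0 + 0 → deadlocked
  q2 = (c.0)\{c} → deadlocked
  q3 = 0 | 0 + (0 + 0) → deadlocked
  q4 = a.0 → =a=> q5
  q5 = 0 → deadlocked
Bisimilarity quotient blocks:
  B0 = {p0, q0}
  B1 = {p1, p2, p3, p5, q1, q2, q3, q5}
  B2 = {p4, q4}
p0 ∈ B0, q0 ∈ B0 → same block

bisimilar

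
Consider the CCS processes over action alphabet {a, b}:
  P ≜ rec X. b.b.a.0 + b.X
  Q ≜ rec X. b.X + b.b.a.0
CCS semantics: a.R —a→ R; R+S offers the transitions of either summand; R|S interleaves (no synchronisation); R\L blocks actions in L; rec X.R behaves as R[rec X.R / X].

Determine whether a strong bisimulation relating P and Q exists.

P's transition system — 4 states:
  m0 = rec X. b.b.a.0 + b.X ⊢ =b=> m0, =b=> m1
  m1 = b.a.0 ⊢ =b=> m2
  m2 = a.0 ⊢ =a=> m3
  m3 = 0 ⊢ ∅
Q's transition system — 4 states:
  n0 = rec X. b.X + b.b.a.0 ⊢ =b=> n0, =b=> n1
  n1 = b.a.0 ⊢ =b=> n2
  n2 = a.0 ⊢ =a=> n3
  n3 = 0 ⊢ ∅
Partition-refinement fixed point:
  B0 = {m0, n0}
  B1 = {m1, n1}
  B2 = {m2, n2}
  B3 = {m3, n3}
m0 ∈ B0, n0 ∈ B0 → same block

bisimilar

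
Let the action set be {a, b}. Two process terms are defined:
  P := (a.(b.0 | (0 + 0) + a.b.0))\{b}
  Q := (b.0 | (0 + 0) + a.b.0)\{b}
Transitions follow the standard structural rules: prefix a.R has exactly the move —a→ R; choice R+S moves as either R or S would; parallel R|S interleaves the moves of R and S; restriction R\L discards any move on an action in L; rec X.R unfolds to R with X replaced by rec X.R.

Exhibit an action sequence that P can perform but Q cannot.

P's transition system — 3 states:
  u0 = (a.(b.0 | (0 + 0) + a.b.0))\{b} :: ··a··> u1
  u1 = (b.0 | (0 + 0) + a.b.0)\{b} :: ··a··> u2
  u2 = (b.0)\{b} :: ·
Q's transition system — 2 states:
  v0 = (b.0 | (0 + 0) + a.b.0)\{b} :: ··a··> v1
  v1 = (b.0)\{b} :: ·
Run σ = ⟨aa⟩ on P: start {u0}
  step 1 (a): {u1}
  step 2 (a): {u2}
  — P admits the full trace.
Run σ = ⟨aa⟩ on Q: start {v0}
  step 1 (a): {v1}
  step 2 (a): ∅ (Q stuck)

aa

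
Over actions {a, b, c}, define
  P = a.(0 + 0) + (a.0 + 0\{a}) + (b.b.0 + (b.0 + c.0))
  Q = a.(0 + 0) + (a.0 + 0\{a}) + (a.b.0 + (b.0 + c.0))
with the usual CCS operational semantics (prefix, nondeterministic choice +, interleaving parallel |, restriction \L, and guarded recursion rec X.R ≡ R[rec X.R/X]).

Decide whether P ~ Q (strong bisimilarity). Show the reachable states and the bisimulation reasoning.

LTS(P): 4 reachable states
  s0 = a.(0 + 0) + (a.0 + 0\{a}) + (b.b.0 + (b.0 + c.0)) → --a--▸ s1, --a--▸ s2, --b--▸ s1, --b--▸ s3, --c--▸ s1
  s1 = 0 → ∅
  s2 = 0 + 0 → ∅
  s3 = b.0 → --b--▸ s1
LTS(Q): 4 reachable states
  t0 = a.(0 + 0) + (a.0 + 0\{a}) + (a.b.0 + (b.0 + c.0)) → --a--▸ t1, --a--▸ t2, --a--▸ t3, --b--▸ t1, --c--▸ t1
  t1 = 0 → ∅
  t2 = 0 + 0 → ∅
  t3 = b.0 → --b--▸ t1
Partition-refinement fixed point:
  B0 = {s0}
  B1 = {s1, s2, t1, t2}
  B2 = {s3, t3}
  B3 = {t0}
s0 ∈ B0, t0 ∈ B3 → different blocks

P ≁ Q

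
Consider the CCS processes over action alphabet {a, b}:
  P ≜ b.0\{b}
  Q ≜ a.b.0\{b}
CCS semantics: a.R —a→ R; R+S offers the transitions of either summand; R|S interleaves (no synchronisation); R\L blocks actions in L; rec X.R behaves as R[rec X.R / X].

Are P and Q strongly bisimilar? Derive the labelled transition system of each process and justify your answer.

NO

P's transition system — 2 states:
  p0 = b.0\{b} | —b→ p1
  p1 = 0\{b} | deadlocked
Q's transition system — 3 states:
  q0 = a.b.0\{b} | —a→ q1
  q1 = b.0\{b} | —b→ q2
  q2 = 0\{b} | deadlocked
Coarsest stable partition (strong bisimilarity classes):
  B0 = {p0, q1}
  B1 = {p1, q2}
  B2 = {q0}
p0 ∈ B0, q0 ∈ B2 → different blocks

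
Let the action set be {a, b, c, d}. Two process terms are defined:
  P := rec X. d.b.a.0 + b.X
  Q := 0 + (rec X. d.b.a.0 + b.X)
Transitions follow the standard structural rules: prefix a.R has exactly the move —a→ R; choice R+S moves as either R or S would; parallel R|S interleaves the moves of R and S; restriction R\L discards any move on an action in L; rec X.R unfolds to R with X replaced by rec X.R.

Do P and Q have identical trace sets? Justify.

Reachable graph of P (4 states):
  s0 = rec X. d.b.a.0 + b.X ⊢ -b-> s0, -d-> s1
  s1 = b.a.0 ⊢ -b-> s2
  s2 = a.0 ⊢ -a-> s3
  s3 = 0 ⊢ stopped
Reachable graph of Q (5 states):
  t0 = 0 + (rec X. d.b.a.0 + b.X) ⊢ -b-> t1, -d-> t2
  t1 = rec X. d.b.a.0 + b.X ⊢ -b-> t1, -d-> t2
  t2 = b.a.0 ⊢ -b-> t3
  t3 = a.0 ⊢ -a-> t4
  t4 = 0 ⊢ stopped
Partition-refinement fixed point:
  B0 = {s0, t0, t1}
  B1 = {s1, t2}
  B2 = {s2, t3}
  B3 = {s3, t4}
s0 ∈ B0, t0 ∈ B0 → same block
Bisimilar ⇒ trace-equivalent.

traces(P) = traces(Q)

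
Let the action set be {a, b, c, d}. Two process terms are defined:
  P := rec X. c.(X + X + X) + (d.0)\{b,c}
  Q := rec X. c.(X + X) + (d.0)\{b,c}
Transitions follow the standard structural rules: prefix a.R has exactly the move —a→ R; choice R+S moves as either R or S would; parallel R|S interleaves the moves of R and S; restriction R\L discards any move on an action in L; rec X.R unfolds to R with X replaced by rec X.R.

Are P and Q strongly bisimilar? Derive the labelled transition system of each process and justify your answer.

LTS(P): 3 reachable states
  m0 = rec X. c.(X + X + X) + (d.0)\{b,c} has moves -c-> m1, -d-> m2
  m1 = (rec X. c.(X + X + X) + (d.0)\{b,c}) + (rec X. c.(X + X + X) + (d.0)\{b,c}) + (rec X. c.(X + X + X) + (d.0)\{b,c}) has moves -c-> m1, -d-> m2
  m2 = 0\{b,c} has moves stopped
LTS(Q): 3 reachable states
  n0 = rec X. c.(X + X) + (d.0)\{b,c} has moves -c-> n1, -d-> n2
  n1 = (rec X. c.(X + X) + (d.0)\{b,c}) + (rec X. c.(X + X) + (d.0)\{b,c}) has moves -c-> n1, -d-> n2
  n2 = 0\{b,c} has moves stopped
Bisimilarity quotient blocks:
  B0 = {m0, m1, n0, n1}
  B1 = {m2, n2}
m0 ∈ B0, n0 ∈ B0 → same block

P ~ Q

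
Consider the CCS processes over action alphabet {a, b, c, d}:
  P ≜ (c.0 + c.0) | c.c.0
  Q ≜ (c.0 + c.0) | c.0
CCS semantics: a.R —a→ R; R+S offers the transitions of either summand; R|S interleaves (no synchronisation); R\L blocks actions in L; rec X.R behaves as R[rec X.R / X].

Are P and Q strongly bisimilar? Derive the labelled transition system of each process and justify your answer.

LTS(P): 6 reachable states
  s0 = (c.0 + c.0) | c.c.0 → =c=> s1, =c=> s2
  s1 = (c.0 + c.0) | c.0 → =c=> s3, =c=> s4
  s2 = 0 | c.c.0 → =c=> s4
  s3 = (c.0 + c.0) | 0 → =c=> s5
  s4 = 0 | c.0 → =c=> s5
  s5 = 0 | 0 → (no moves)
LTS(Q): 4 reachable states
  t0 = (c.0 + c.0) | c.0 → =c=> t1, =c=> t2
  t1 = (c.0 + c.0) | 0 → =c=> t3
  t2 = 0 | c.0 → =c=> t3
  t3 = 0 | 0 → (no moves)
Coarsest stable partition (strong bisimilarity classes):
  B0 = {s0}
  B1 = {s1, s2, t0}
  B2 = {s3, s4, t1, t2}
  B3 = {s5, t3}
s0 ∈ B0, t0 ∈ B1 → different blocks

not bisimilar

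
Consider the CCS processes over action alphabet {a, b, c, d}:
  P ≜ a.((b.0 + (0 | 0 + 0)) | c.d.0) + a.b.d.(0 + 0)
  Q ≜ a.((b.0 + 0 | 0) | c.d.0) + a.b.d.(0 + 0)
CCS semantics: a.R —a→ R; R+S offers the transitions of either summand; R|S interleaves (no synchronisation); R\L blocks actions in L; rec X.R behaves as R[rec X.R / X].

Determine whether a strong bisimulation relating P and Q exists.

YES

P's transition system — 10 states:
  u0 = a.((b.0 + (0 | 0 + 0)) | c.d.0) + a.b.d.(0 + 0) | —a→ u1, —a→ u2
  u1 = (b.0 + (0 | 0 + 0)) | c.d.0 | —b→ u3, —c→ u4
  u2 = b.d.(0 + 0) | —b→ u5
  u3 = 0 | c.d.0 | —c→ u6
  u4 = (b.0 + (0 | 0 + 0)) | d.0 | —b→ u6, —d→ u7
  u5 = d.(0 + 0) | —d→ u8
  u6 = 0 | d.0 | —d→ u9
  u7 = (b.0 + (0 | 0 + 0)) | 0 | —b→ u9
  u8 = 0 + 0 | ·
  u9 = 0 | 0 | ·
Q's transition system — 10 states:
  v0 = a.((b.0 + 0 | 0) | c.d.0) + a.b.d.(0 + 0) | —a→ v1, —a→ v2
  v1 = (b.0 + 0 | 0) | c.d.0 | —b→ v3, —c→ v4
  v2 = b.d.(0 + 0) | —b→ v5
  v3 = 0 | c.d.0 | —c→ v6
  v4 = (b.0 + 0 | 0) | d.0 | —b→ v6, —d→ v7
  v5 = d.(0 + 0) | —d→ v8
  v6 = 0 | d.0 | —d→ v9
  v7 = (b.0 + 0 | 0) | 0 | —b→ v9
  v8 = 0 + 0 | ·
  v9 = 0 | 0 | ·
Partition-refinement fixed point:
  B0 = {u0, v0}
  B1 = {u1, v1}
  B2 = {u3, v3}
  B3 = {u5, u6, v5, v6}
  B4 = {u8, u9, v8, v9}
  B5 = {u4, v4}
  B6 = {u7, v7}
  B7 = {u2, v2}
u0 ∈ B0, v0 ∈ B0 → same block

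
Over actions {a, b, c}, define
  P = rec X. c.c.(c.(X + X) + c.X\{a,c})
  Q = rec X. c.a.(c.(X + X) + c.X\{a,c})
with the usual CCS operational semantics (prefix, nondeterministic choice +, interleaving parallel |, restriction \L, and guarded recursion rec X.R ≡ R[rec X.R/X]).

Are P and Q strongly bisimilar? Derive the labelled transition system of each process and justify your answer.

P ≁ Q

P's transition system — 5 states:
  m0 = rec X. c.c.(c.(X + X) + c.X\{a,c}) | --c--▸ m1
  m1 = c.(c.((rec X. c.c.(c.(X + X) + c.X\{a,c})) + (rec X. c.c.(c.(X + X) + c.X\{a,c}))) + c.(rec X. c.c.(c.(X + X) + c.X\{a,c}))\{a,c}) | --c--▸ m2
  m2 = c.((rec X. c.c.(c.(X + X) + c.X\{a,c})) + (rec X. c.c.(c.(X + X) + c.X\{a,c}))) + c.(rec X. c.c.(c.(X + X) + c.X\{a,c}))\{a,c} | --c--▸ m3, --c--▸ m4
  m3 = (rec X. c.c.(c.(X + X) + c.X\{a,c})) + (rec X. c.c.(c.(X + X) + c.X\{a,c})) | --c--▸ m1
  m4 = (rec X. c.c.(c.(X + X) + c.X\{a,c}))\{a,c} | deadlocked
Q's transition system — 5 states:
  n0 = rec X. c.a.(c.(X + X) + c.X\{a,c}) | --c--▸ n1
  n1 = a.(c.((rec X. c.a.(c.(X + X) + c.X\{a,c})) + (rec X. c.a.(c.(X + X) + c.X\{a,c}))) + c.(rec X. c.a.(c.(X + X) + c.X\{a,c}))\{a,c}) | --a--▸ n2
  n2 = c.((rec X. c.a.(c.(X + X) + c.X\{a,c})) + (rec X. c.a.(c.(X + X) + c.X\{a,c}))) + c.(rec X. c.a.(c.(X + X) + c.X\{a,c}))\{a,c} | --c--▸ n3, --c--▸ n4
  n3 = (rec X. c.a.(c.(X + X) + c.X\{a,c})) + (rec X. c.a.(c.(X + X) + c.X\{a,c})) | --c--▸ n1
  n4 = (rec X. c.a.(c.(X + X) + c.X\{a,c}))\{a,c} | deadlocked
Bisimilarity quotient blocks:
  B0 = {m0, m3}
  B1 = {m1}
  B2 = {m2}
  B3 = {m4, n4}
  B4 = {n0, n3}
  B5 = {n1}
  B6 = {n2}
m0 ∈ B0, n0 ∈ B4 → different blocks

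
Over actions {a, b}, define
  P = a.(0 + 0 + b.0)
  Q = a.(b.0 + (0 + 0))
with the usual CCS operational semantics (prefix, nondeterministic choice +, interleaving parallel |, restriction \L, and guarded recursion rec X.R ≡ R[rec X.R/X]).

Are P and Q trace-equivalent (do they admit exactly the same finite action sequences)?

Reachable graph of P (3 states):
  u0 = a.(0 + 0 + b.0) ⊢ —a→ u1
  u1 = 0 + 0 + b.0 ⊢ —b→ u2
  u2 = 0 ⊢ ∅
Reachable graph of Q (3 states):
  v0 = a.(b.0 + (0 + 0)) ⊢ —a→ v1
  v1 = b.0 + (0 + 0) ⊢ —b→ v2
  v2 = 0 ⊢ ∅
Bisimilarity quotient blocks:
  B0 = {u0, v0}
  B1 = {u1, v1}
  B2 = {u2, v2}
u0 ∈ B0, v0 ∈ B0 → same block
Bisimilar ⇒ trace-equivalent.

traces(P) = traces(Q)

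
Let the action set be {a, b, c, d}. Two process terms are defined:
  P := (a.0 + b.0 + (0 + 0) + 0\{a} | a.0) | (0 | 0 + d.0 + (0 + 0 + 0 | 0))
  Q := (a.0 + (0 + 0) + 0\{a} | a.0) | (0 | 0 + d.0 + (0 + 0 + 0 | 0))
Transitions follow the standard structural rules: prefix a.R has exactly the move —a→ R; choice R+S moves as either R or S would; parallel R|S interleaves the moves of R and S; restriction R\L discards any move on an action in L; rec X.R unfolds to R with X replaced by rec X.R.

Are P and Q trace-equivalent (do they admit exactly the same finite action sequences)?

Reachable graph of P (6 states):
  s0 = (a.0 + b.0 + (0 + 0) + 0\{a} | a.0) | (0 | 0 + d.0 + (0 + 0 + 0 | 0)) | --a--▸ s1, --a--▸ s2, --b--▸ s1, --d--▸ s3
  s1 = 0 | (0 | 0 + d.0 + (0 + 0 + 0 | 0)) | --d--▸ s4
  s2 = 0\{a} | 0 | (0 | 0 + d.0 + (0 + 0 + 0 | 0)) | --d--▸ s5
  s3 = (a.0 + b.0 + (0 + 0) + 0\{a} | a.0) | 0 | --a--▸ s4, --a--▸ s5, --b--▸ s4
  s4 = 0 | 0 | ·
  s5 = 0\{a} | 0 | 0 | ·
Reachable graph of Q (6 states):
  t0 = (a.0 + (0 + 0) + 0\{a} | a.0) | (0 | 0 + d.0 + (0 + 0 + 0 | 0)) | --a--▸ t1, --a--▸ t2, --d--▸ t3
  t1 = 0 | (0 | 0 + d.0 + (0 + 0 + 0 | 0)) | --d--▸ t4
  t2 = 0\{a} | 0 | (0 | 0 + d.0 + (0 + 0 + 0 | 0)) | --d--▸ t5
  t3 = (a.0 + (0 + 0) + 0\{a} | a.0) | 0 | --a--▸ t4, --a--▸ t5
  t4 = 0 | 0 | ·
  t5 = 0\{a} | 0 | 0 | ·
Run σ = ⟨b⟩ on P: start {s0}
  after b @ step 1: {s1}
  — P admits the full trace.
Run σ = ⟨b⟩ on Q: start {t0}
  after b @ step 1: ∅  — Q cannot continue

traces(P) ≠ traces(Q) — witness ⟨b⟩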